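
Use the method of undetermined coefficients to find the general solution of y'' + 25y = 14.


Homogeneous part: r² + 25 = 0 ⇒ r = ±5i, so y_h = C₁cos(5x) + C₂sin(5x).
Try constant y_p = A; plug in: 25A = 14 ⇒ A = 14/25.
General solution: y = C₁cos(5x) + C₂sin(5x) + 14/25.


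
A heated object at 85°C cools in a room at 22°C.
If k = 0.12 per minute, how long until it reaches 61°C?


From T(t) = T_a + (T₀ - T_a)e^(-kt), set T(t) = 61:
(61 - 22) / (85 - 22) = e^(-0.12t), so t = -ln(0.619)/0.12 ≈ 4.0 minutes.


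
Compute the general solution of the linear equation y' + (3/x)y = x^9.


P(x) = 3/x ⇒ μ = x^3.
(x^3 y)' = x^3·x^9 = x^12.
Integrate: x^3 y = x^13/(13) + C.
Solve for y: y = (1/13)x^10 + C/x^3.


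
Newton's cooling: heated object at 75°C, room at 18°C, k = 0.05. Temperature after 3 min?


Newton's law: dT/dt = -k(T - T_a) has solution T(t) = T_a + (T₀ - T_a)e^(-kt).
Plug in T_a = 18, T₀ = 75, k = 0.05, t = 3: T(3) = 18 + (57)e^(-0.15) ≈ 67.1°C.


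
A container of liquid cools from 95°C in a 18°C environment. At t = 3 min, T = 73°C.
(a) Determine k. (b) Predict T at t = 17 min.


Newton's law: T(t) = T_a + (T₀ - T_a)e^(-kt).
(a) Use T(3) = 73: (73 - 18)/(95 - 18) = e^(-k·3), so k = -ln(0.714)/3 ≈ 0.1122.
(b) Apply k to t = 17: T(17) = 18 + (77)e^(-1.907) ≈ 29.4°C.


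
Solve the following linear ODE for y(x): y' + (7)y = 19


P(x) = 7, Q(x) = 19; integrating factor μ = e^(7x).
(μ y)' = 19e^(7x) ⇒ μ y = (19/7)e^(7x) + C.
Divide by μ: y = 19/7 + Ce^(-7x).


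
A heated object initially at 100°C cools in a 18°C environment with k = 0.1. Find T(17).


Newton's law: dT/dt = -k(T - T_a) has solution T(t) = T_a + (T₀ - T_a)e^(-kt).
Plug in T_a = 18, T₀ = 100, k = 0.1, t = 17: T(17) = 18 + (82)e^(-1.70) ≈ 33.0°C.


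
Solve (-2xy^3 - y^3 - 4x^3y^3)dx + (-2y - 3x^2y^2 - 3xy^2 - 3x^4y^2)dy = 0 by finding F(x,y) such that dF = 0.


Check exactness: ∂M/∂y = -6xy^2 - 3y^2 - 12x^3y^2 and ∂N/∂x = -6xy^2 - 3y^2 - 12x^3y^2; equal, so the equation is exact.
Integrate M with respect to x (treating y as constant): ∫M dx = -x^2y^3 - xy^3 - x^4y^3 + h(y).
Differentiate w.r.t. y and set equal to N: the x-dependent terms already match, leaving h'(y) = -2y. Integrate: h(y) = -y^2.
So F(x,y) = -y^2 - x^2y^3 - xy^3 - x^4y^3.
General solution: -y^2 - x^2y^3 - xy^3 - x^4y^3 = C.


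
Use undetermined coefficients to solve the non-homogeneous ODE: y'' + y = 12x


Homogeneous: r² + 1 = 0 ⇒ r = ±1i, y_h = C₁cos(x) + C₂sin(x).
Polynomial forcing; try y_p = Ax + B. Then y_p'' + 1 y_p = 1(Ax + B) = 12x, so B = 0 and A = 12.
General solution: y = C₁cos(x) + C₂sin(x) + 12x.


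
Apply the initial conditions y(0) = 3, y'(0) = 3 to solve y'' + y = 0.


Characteristic roots of r² + 1 = 0 are ±1i, so y = C₁cos(x) + C₂sin(x).
Apply y(0) = 3: C₁ = 3. Differentiate and apply y'(0) = 3: 1·C₂ = 3, so C₂ = 3.
Particular solution: y = 3cos(x) + 3sin(x).


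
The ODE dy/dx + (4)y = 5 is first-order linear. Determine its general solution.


P(x) = 4, Q(x) = 5; integrating factor μ = e^(4x).
(μ y)' = 5e^(4x) ⇒ μ y = (5/4)e^(4x) + C.
Divide by μ: y = 5/4 + Ce^(-4x).


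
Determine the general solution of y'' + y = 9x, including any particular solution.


Homogeneous: r² + 1 = 0 ⇒ r = ±1i, y_h = C₁cos(x) + C₂sin(x).
Polynomial forcing; try y_p = Ax + B. Then y_p'' + 1 y_p = 1(Ax + B) = 9x, so B = 0 and A = 9.
General solution: y = C₁cos(x) + C₂sin(x) + 9x.


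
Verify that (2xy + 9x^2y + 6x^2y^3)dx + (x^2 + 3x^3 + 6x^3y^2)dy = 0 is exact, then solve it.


Check exactness: ∂M/∂y = 2x + 9x^2 + 18x^2y^2 and ∂N/∂x = 2x + 9x^2 + 18x^2y^2; equal, so the equation is exact.
Integrate M with respect to x (treating y as constant): ∫M dx = x^2y + 3x^3y + 2x^3y^3 + h(y).
Differentiate w.r.t. y and set equal to N: all terms match, so h'(y) = 0 and h is a constant absorbed into C.
General solution: x^2y + 3x^3y + 2x^3y^3 = C.


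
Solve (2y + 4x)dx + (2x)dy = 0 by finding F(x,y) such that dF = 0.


Check exactness: ∂M/∂y = 2 and ∂N/∂x = 2; equal, so the equation is exact.
Integrate M with respect to x (treating y as constant): ∫M dx = 2xy + 2x^2 + h(y).
Differentiate w.r.t. y and set equal to N: all terms match, so h'(y) = 0 and h is a constant absorbed into C.
General solution: 2xy + 2x^2 = C.


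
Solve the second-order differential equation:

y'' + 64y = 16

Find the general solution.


Homogeneous part: r² + 64 = 0 ⇒ r = ±8i, so y_h = C₁cos(8x) + C₂sin(8x).
Try constant y_p = A; plug in: 64A = 16 ⇒ A = 1/4.
General solution: y = C₁cos(8x) + C₂sin(8x) + 1/4.


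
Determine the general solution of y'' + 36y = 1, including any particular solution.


Homogeneous part: r² + 36 = 0 ⇒ r = ±6i, so y_h = C₁cos(6x) + C₂sin(6x).
Try constant y_p = A; plug in: 36A = 1 ⇒ A = 1/36.
General solution: y = C₁cos(6x) + C₂sin(6x) + 1/36.


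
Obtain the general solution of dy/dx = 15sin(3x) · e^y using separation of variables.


Separate: e^(-y) dy = 15sin(3x) dx.
Integrate: -e^(-y) = -5cos(3x) + C₀.
Rearrange: e^(-y) = 5cos(3x) + C.


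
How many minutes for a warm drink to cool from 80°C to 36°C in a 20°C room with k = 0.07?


From T(t) = T_a + (T₀ - T_a)e^(-kt), set T(t) = 36:
(36 - 20) / (80 - 20) = e^(-0.07t), so t = -ln(0.267)/0.07 ≈ 18.9 minutes.


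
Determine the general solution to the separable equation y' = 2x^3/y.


Separate variables: y dy = 2x^3 dx.
Integrate both sides: y²/2 = (1/2)x^4 + C₀.
Multiply by 2: y² = x^4 + C.


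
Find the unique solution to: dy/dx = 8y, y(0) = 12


General solution of y' = 8y is y = Ce^(8x).
Apply y(0) = 12: C = 12.
Particular solution: y = 12e^(8x).


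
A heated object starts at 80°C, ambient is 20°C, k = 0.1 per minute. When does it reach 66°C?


From T(t) = T_a + (T₀ - T_a)e^(-kt), set T(t) = 66:
(66 - 20) / (80 - 20) = e^(-0.1t), so t = -ln(0.767)/0.1 ≈ 2.7 minutes.


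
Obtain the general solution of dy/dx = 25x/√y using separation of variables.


Separate: √y dy = 25x dx.
Integrate: (2/3)y^(3/2) = (25/2)x² + C.


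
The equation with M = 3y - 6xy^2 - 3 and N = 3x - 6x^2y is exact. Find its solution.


Check exactness: ∂M/∂y = 3 - 12xy and ∂N/∂x = 3 - 12xy; equal, so the equation is exact.
Integrate M with respect to x (treating y as constant): ∫M dx = 3xy - 3x^2y^2 - 3x + h(y).
Differentiate w.r.t. y and set equal to N: all terms match, so h'(y) = 0 and h is a constant absorbed into C.
General solution: 3xy - 3x^2y^2 - 3x = C.


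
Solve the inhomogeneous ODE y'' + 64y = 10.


Homogeneous part: r² + 64 = 0 ⇒ r = ±8i, so y_h = C₁cos(8x) + C₂sin(8x).
Try constant y_p = A; plug in: 64A = 10 ⇒ A = 5/32.
General solution: y = C₁cos(8x) + C₂sin(8x) + 5/32.


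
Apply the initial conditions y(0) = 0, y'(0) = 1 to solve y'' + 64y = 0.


Characteristic roots of r² + 64 = 0 are ±8i, so y = C₁cos(8x) + C₂sin(8x).
Apply y(0) = 0: C₁ = 0. Differentiate and apply y'(0) = 1: 8·C₂ = 1, so C₂ = 1/8.
Particular solution: y = (1/8)sin(8x).


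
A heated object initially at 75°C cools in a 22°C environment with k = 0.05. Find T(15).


Newton's law: dT/dt = -k(T - T_a) has solution T(t) = T_a + (T₀ - T_a)e^(-kt).
Plug in T_a = 22, T₀ = 75, k = 0.05, t = 15: T(15) = 22 + (53)e^(-0.75) ≈ 47.0°C.


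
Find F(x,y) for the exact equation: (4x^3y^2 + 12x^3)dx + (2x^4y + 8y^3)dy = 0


Check exactness: ∂M/∂y = 8x^3y and ∂N/∂x = 8x^3y; equal, so the equation is exact.
Integrate M with respect to x (treating y as constant): ∫M dx = x^4y^2 + 3x^4 + h(y).
Differentiate w.r.t. y and set equal to N: the x-dependent terms already match, leaving h'(y) = 8y^3. Integrate: h(y) = 2y^4.
So F(x,y) = x^4y^2 + 3x^4 + 2y^4.
General solution: x^4y^2 + 3x^4 + 2y^4 = C.


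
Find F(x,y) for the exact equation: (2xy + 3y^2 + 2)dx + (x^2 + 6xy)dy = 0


Check exactness: ∂M/∂y = 2x + 6y and ∂N/∂x = 2x + 6y; equal, so the equation is exact.
Integrate M with respect to x (treating y as constant): ∫M dx = x^2y + 3xy^2 + 2x + h(y).
Differentiate w.r.t. y and set equal to N: all terms match, so h'(y) = 0 and h is a constant absorbed into C.
General solution: x^2y + 3xy^2 + 2x = C.


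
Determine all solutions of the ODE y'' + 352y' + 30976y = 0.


Characteristic equation: r² + 352r + 30976 = 0, i.e. (r + 176)² = 0.
Repeated root r = -176; include an x factor for the second linearly independent solution.
General solution: y = (C₁ + C₂x)e^(-176x).


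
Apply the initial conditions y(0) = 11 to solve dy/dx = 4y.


General solution of y' = 4y is y = Ce^(4x).
Apply y(0) = 11: C = 11.
Particular solution: y = 11e^(4x).


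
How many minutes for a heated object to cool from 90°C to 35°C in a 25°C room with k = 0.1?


From T(t) = T_a + (T₀ - T_a)e^(-kt), set T(t) = 35:
(35 - 25) / (90 - 25) = e^(-0.1t), so t = -ln(0.154)/0.1 ≈ 18.7 minutes.


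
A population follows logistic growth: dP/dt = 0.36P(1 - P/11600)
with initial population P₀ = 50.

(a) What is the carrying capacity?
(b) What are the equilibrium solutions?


Logistic ODE dP/dt = 0.36P(1 - P/11600) has equilibria where dP/dt = 0, i.e. P = 0 or P = 11600.
The coefficient (1 - P/K) = 0 when P = K, identifying K = 11600 as the carrying capacity.
(a) K = 11600; (b) equilibria P = 0 and P = 11600.


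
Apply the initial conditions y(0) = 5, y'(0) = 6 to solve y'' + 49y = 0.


Characteristic roots of r² + 49 = 0 are ±7i, so y = C₁cos(7x) + C₂sin(7x).
Apply y(0) = 5: C₁ = 5. Differentiate and apply y'(0) = 6: 7·C₂ = 6, so C₂ = 6/7.
Particular solution: y = 5cos(7x) + (6/7)sin(7x).


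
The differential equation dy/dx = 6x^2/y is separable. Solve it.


Separate variables: y dy = 6x^2 dx.
Integrate both sides: y²/2 = 2x^3 + C₀.
Multiply by 2: y² = 4x^3 + C.


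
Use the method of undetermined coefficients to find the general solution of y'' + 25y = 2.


Homogeneous part: r² + 25 = 0 ⇒ r = ±5i, so y_h = C₁cos(5x) + C₂sin(5x).
Try constant y_p = A; plug in: 25A = 2 ⇒ A = 2/25.
General solution: y = C₁cos(5x) + C₂sin(5x) + 2/25.


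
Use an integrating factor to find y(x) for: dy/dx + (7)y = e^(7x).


P(x) = 7 ⇒ μ = e^(7x).
(μ y)' = e^(14x) ⇒ μ y = (1/14)e^(14x) + C.
Divide by μ: y = (1/14)e^(7x) + Ce^(-7x).


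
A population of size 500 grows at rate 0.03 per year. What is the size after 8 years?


The ODE dP/dt = 0.03P has solution P(t) = P(0)e^(0.03t).
Substitute P(0) = 500 and t = 8: P(8) = 500 e^(0.24) ≈ 636.


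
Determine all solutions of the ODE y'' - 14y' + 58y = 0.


Characteristic equation: r² - 14r + 58 = 0.
Discriminant is negative; roots r = 7 ± 3i (complex conjugate pair).
General solution uses e^(α x)(C₁ cos(β x) + C₂ sin(β x)): y = e^(7x)(C₁cos(3x) + C₂sin(3x)).


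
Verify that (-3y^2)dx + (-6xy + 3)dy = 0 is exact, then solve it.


Check exactness: ∂M/∂y = -6y and ∂N/∂x = -6y; equal, so the equation is exact.
Integrate M with respect to x (treating y as constant): ∫M dx = -3xy^2 + h(y).
Differentiate w.r.t. y and set equal to N: the x-dependent terms already match, leaving h'(y) = 3. Integrate: h(y) = 3y.
So F(x,y) = -3xy^2 + 3y.
General solution: -3xy^2 + 3y = C.


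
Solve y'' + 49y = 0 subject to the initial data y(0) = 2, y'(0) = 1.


Characteristic roots of r² + 49 = 0 are ±7i, so y = C₁cos(7x) + C₂sin(7x).
Apply y(0) = 2: C₁ = 2. Differentiate and apply y'(0) = 1: 7·C₂ = 1, so C₂ = 1/7.
Particular solution: y = 2cos(7x) + (1/7)sin(7x).


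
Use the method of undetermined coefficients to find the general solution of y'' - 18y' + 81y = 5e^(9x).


Characteristic polynomial (r - 9)² = 0; repeated root r = 9.
y_h = (C₁ + C₂x)e^(9x). Forcing matches the repeated root (resonance), so try y_p = Ax² e^(9x).
Substitute and solve for A: 2A = 5, so A = 5/2.
General solution: y = (C₁ + C₂x + (5/2)x²)e^(9x).


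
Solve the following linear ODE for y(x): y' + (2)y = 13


P(x) = 2, Q(x) = 13; integrating factor μ = e^(2x).
(μ y)' = 13e^(2x) ⇒ μ y = (13/2)e^(2x) + C.
Divide by μ: y = 13/2 + Ce^(-2x).


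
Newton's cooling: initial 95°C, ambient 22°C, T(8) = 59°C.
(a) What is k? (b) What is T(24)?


Newton's law: T(t) = T_a + (T₀ - T_a)e^(-kt).
(a) Use T(8) = 59: (59 - 22)/(95 - 22) = e^(-k·8), so k = -ln(0.507)/8 ≈ 0.0849.
(b) Apply k to t = 24: T(24) = 22 + (73)e^(-2.039) ≈ 31.5°C.


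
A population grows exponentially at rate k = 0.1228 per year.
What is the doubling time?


Exponential growth: P(t) = P₀ e^(0.1228t). Set P(t)/P₀ = 2: e^(0.1228t) = 2.
Solve: t = ln(2)/0.1228 ≈ 5.64 years.


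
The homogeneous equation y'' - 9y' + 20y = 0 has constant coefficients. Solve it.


Characteristic equation: r² - 9r + 20 = 0.
Factor: (r - 4)(r - 5) = 0 ⇒ r = 4, 5 (distinct real).
General solution: y = C₁e^(4x) + C₂e^(5x).


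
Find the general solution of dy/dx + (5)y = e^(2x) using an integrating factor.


P(x) = 5 ⇒ μ = e^(5x).
(μ y)' = e^(7x) ⇒ μ y = e^(7x)/7 + C.
Divide by μ: y = (1/7)e^(2x) + Ce^(-5x).


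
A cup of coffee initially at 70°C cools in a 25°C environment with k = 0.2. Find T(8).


Newton's law: dT/dt = -k(T - T_a) has solution T(t) = T_a + (T₀ - T_a)e^(-kt).
Plug in T_a = 25, T₀ = 70, k = 0.2, t = 8: T(8) = 25 + (45)e^(-1.60) ≈ 34.1°C.


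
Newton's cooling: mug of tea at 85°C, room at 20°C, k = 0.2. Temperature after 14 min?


Newton's law: dT/dt = -k(T - T_a) has solution T(t) = T_a + (T₀ - T_a)e^(-kt).
Plug in T_a = 20, T₀ = 85, k = 0.2, t = 14: T(14) = 20 + (65)e^(-2.80) ≈ 24.0°C.


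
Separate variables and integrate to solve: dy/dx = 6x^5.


Integrate both sides with respect to x: y = ∫ 6x^5 dx = x^6 + C.


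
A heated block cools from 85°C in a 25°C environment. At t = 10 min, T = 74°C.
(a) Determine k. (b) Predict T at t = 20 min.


Newton's law: T(t) = T_a + (T₀ - T_a)e^(-kt).
(a) Use T(10) = 74: (74 - 25)/(85 - 25) = e^(-k·10), so k = -ln(0.817)/10 ≈ 0.0203.
(b) Apply k to t = 20: T(20) = 25 + (60)e^(-0.405) ≈ 65.0°C.


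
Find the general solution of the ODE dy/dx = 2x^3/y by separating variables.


Separate variables: y dy = 2x^3 dx.
Integrate both sides: y²/2 = (1/2)x^4 + C₀.
Multiply by 2: y² = x^4 + C.


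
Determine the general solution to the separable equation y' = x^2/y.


Separate variables: y dy = x^2 dx.
Integrate both sides: y²/2 = (1/3)x^3 + C₀.
Multiply by 2: y² = (2/3)x^3 + C.


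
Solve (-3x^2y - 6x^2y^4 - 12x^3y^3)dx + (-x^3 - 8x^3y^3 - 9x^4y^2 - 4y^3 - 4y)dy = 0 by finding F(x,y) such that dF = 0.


Check exactness: ∂M/∂y = -3x^2 - 24x^2y^3 - 36x^3y^2 and ∂N/∂x = -3x^2 - 24x^2y^3 - 36x^3y^2; equal, so the equation is exact.
Integrate M with respect to x (treating y as constant): ∫M dx = -x^3y - 2x^3y^4 - 3x^4y^3 + h(y).
Differentiate w.r.t. y and set equal to N: the x-dependent terms already match, leaving h'(y) = -4y^3 - 4y. Integrate: h(y) = -y^4 - 2y^2.
So F(x,y) = -x^3y - 2x^3y^4 - 3x^4y^3 - y^4 - 2y^2.
General solution: -x^3y - 2x^3y^4 - 3x^4y^3 - y^4 - 2y^2 = C.


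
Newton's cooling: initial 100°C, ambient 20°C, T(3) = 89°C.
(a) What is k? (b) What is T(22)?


Newton's law: T(t) = T_a + (T₀ - T_a)e^(-kt).
(a) Use T(3) = 89: (89 - 20)/(100 - 20) = e^(-k·3), so k = -ln(0.863)/3 ≈ 0.0493.
(b) Apply k to t = 22: T(22) = 20 + (80)e^(-1.085) ≈ 47.0°C.


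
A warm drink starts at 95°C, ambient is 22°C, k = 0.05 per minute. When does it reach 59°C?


From T(t) = T_a + (T₀ - T_a)e^(-kt), set T(t) = 59:
(59 - 22) / (95 - 22) = e^(-0.05t), so t = -ln(0.507)/0.05 ≈ 13.6 minutes.


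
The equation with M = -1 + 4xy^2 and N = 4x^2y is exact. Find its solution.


Check exactness: ∂M/∂y = 8xy and ∂N/∂x = 8xy; equal, so the equation is exact.
Integrate M with respect to x (treating y as constant): ∫M dx = -x + 2x^2y^2 + h(y).
Differentiate w.r.t. y and set equal to N: all terms match, so h'(y) = 0 and h is a constant absorbed into C.
General solution: -x + 2x^2y^2 = C.


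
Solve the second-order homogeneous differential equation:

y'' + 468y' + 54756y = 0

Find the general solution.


Characteristic equation: r² + 468r + 54756 = 0, i.e. (r + 234)² = 0.
Repeated root r = -234; include an x factor for the second linearly independent solution.
General solution: y = (C₁ + C₂x)e^(-234x).


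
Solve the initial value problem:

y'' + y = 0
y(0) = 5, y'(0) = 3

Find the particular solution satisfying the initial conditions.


Characteristic roots of r² + 1 = 0 are ±1i, so y = C₁cos(x) + C₂sin(x).
Apply y(0) = 5: C₁ = 5. Differentiate and apply y'(0) = 3: 1·C₂ = 3, so C₂ = 3.
Particular solution: y = 5cos(x) + 3sin(x).


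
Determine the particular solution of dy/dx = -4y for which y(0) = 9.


General solution of y' = -4y is y = Ce^(-4x).
Apply y(0) = 9: C = 9.
Particular solution: y = 9e^(-4x).


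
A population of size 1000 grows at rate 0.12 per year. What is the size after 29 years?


The ODE dP/dt = 0.12P has solution P(t) = P(0)e^(0.12t).
Substitute P(0) = 1000 and t = 29: P(29) = 1000 e^(3.48) ≈ 32460.


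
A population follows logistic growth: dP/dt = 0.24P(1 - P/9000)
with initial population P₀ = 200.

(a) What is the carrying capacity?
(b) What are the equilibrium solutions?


Logistic ODE dP/dt = 0.24P(1 - P/9000) has equilibria where dP/dt = 0, i.e. P = 0 or P = 9000.
The coefficient (1 - P/K) = 0 when P = K, identifying K = 9000 as the carrying capacity.
(a) K = 9000; (b) equilibria P = 0 and P = 9000.


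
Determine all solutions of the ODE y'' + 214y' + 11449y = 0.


Characteristic equation: r² + 214r + 11449 = 0, i.e. (r + 107)² = 0.
Repeated root r = -107; include an x factor for the second linearly independent solution.
General solution: y = (C₁ + C₂x)e^(-107x).


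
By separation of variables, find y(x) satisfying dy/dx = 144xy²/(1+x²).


Separate: dy/y² = 144x/(1+x²) dx.
Integrate LHS: ∫ dy/y² = -1/y.
Integrate RHS via u = 1+x²: 72ln(1+x²) + C.
Result: -1/y = 72ln(1+x²) + C.


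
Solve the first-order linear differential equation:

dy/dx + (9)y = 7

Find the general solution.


P(x) = 9, Q(x) = 7; integrating factor μ = e^(9x).
(μ y)' = 7e^(9x) ⇒ μ y = (7/9)e^(9x) + C.
Divide by μ: y = 7/9 + Ce^(-9x).


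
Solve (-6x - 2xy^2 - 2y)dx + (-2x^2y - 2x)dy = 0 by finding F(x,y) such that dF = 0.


Check exactness: ∂M/∂y = -4xy - 2 and ∂N/∂x = -4xy - 2; equal, so the equation is exact.
Integrate M with respect to x (treating y as constant): ∫M dx = -3x^2 - x^2y^2 - 2xy + h(y).
Differentiate w.r.t. y and set equal to N: all terms match, so h'(y) = 0 and h is a constant absorbed into C.
General solution: -3x^2 - x^2y^2 - 2xy = C.


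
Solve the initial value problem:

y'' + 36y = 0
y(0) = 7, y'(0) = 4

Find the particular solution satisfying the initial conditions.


Characteristic roots of r² + 36 = 0 are ±6i, so y = C₁cos(6x) + C₂sin(6x).
Apply y(0) = 7: C₁ = 7. Differentiate and apply y'(0) = 4: 6·C₂ = 4, so C₂ = 2/3.
Particular solution: y = 7cos(6x) + (2/3)sin(6x).


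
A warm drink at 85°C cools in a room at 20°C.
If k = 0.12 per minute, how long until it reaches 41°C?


From T(t) = T_a + (T₀ - T_a)e^(-kt), set T(t) = 41:
(41 - 20) / (85 - 20) = e^(-0.12t), so t = -ln(0.323)/0.12 ≈ 9.4 minutes.


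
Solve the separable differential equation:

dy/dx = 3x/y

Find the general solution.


Separate variables: y dy = 3x dx.
Integrate both sides: y²/2 = (3/2)x^2 + C₀.
Multiply by 2: y² = 3x^2 + C.


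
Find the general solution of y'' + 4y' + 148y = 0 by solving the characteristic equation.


Characteristic equation: r² + 4r + 148 = 0.
Discriminant is negative; roots r = -2 ± 12i (complex conjugate pair).
General solution uses e^(α x)(C₁ cos(β x) + C₂ sin(β x)): y = e^(-2x)(C₁cos(12x) + C₂sin(12x)).


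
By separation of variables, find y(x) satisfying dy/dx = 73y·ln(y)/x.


Separate: dy/[y ln(y)] = 73 dx/x.
Substitute u = ln(y): du/u = 73 dx/x.
Integrate: ln|ln(y)| = 73ln|x| + C₀, hence ln(y) = C·x^73.


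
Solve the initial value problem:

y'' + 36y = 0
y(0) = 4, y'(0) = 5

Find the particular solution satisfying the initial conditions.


Characteristic roots of r² + 36 = 0 are ±6i, so y = C₁cos(6x) + C₂sin(6x).
Apply y(0) = 4: C₁ = 4. Differentiate and apply y'(0) = 5: 6·C₂ = 5, so C₂ = 5/6.
Particular solution: y = 4cos(6x) + (5/6)sin(6x).


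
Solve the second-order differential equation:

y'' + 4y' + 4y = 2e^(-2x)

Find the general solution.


Characteristic polynomial (r + 2)² = 0; repeated root r = -2.
y_h = (C₁ + C₂x)e^(-2x). Forcing matches the repeated root (resonance), so try y_p = Ax² e^(-2x).
Substitute and solve for A: 2A = 2, so A = 1.
General solution: y = (C₁ + C₂x + x²)e^(-2x).


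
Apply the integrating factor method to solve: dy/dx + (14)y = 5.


P(x) = 14, Q(x) = 5; integrating factor μ = e^(14x).
(μ y)' = 5e^(14x) ⇒ μ y = (5/14)e^(14x) + C.
Divide by μ: y = 5/14 + Ce^(-14x).


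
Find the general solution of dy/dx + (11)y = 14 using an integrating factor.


P(x) = 11, Q(x) = 14; integrating factor μ = e^(11x).
(μ y)' = 14e^(11x) ⇒ μ y = (14/11)e^(11x) + C.
Divide by μ: y = 14/11 + Ce^(-11x).


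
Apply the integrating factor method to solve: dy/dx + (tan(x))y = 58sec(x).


P(x) = tan(x) ⇒ μ = e^(∫tan(x)dx) = sec(x).
(sec(x) y)' = 58sec²(x) ⇒ sec(x) y = 58tan(x) + C.
Multiply by cos(x): y = 58sin(x) + C·cos(x).


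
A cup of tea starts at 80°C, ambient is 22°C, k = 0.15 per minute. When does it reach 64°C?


From T(t) = T_a + (T₀ - T_a)e^(-kt), set T(t) = 64:
(64 - 22) / (80 - 22) = e^(-0.15t), so t = -ln(0.724)/0.15 ≈ 2.2 minutes.


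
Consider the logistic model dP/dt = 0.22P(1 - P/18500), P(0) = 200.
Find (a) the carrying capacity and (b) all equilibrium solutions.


Logistic ODE dP/dt = 0.22P(1 - P/18500) has equilibria where dP/dt = 0, i.e. P = 0 or P = 18500.
The coefficient (1 - P/K) = 0 when P = K, identifying K = 18500 as the carrying capacity.
(a) K = 18500; (b) equilibria P = 0 and P = 18500.


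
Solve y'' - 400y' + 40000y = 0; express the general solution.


Characteristic equation: r² - 400r + 40000 = 0, i.e. (r - 200)² = 0.
Repeated root r = 200; include an x factor for the second linearly independent solution.
General solution: y = (C₁ + C₂x)e^(200x).


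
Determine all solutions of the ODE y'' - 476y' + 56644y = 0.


Characteristic equation: r² - 476r + 56644 = 0, i.e. (r - 238)² = 0.
Repeated root r = 238; include an x factor for the second linearly independent solution.
General solution: y = (C₁ + C₂x)e^(238x).


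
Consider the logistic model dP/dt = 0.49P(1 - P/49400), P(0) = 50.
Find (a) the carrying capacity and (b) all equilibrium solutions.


Logistic ODE dP/dt = 0.49P(1 - P/49400) has equilibria where dP/dt = 0, i.e. P = 0 or P = 49400.
The coefficient (1 - P/K) = 0 when P = K, identifying K = 49400 as the carrying capacity.
(a) K = 49400; (b) equilibria P = 0 and P = 49400.


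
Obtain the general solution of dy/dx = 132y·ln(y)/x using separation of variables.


Separate: dy/[y ln(y)] = 132 dx/x.
Substitute u = ln(y): du/u = 132 dx/x.
Integrate: ln|ln(y)| = 132ln|x| + C₀, hence ln(y) = C·x^132.


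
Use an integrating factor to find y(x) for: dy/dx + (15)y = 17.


P(x) = 15, Q(x) = 17; integrating factor μ = e^(15x).
(μ y)' = 17e^(15x) ⇒ μ y = (17/15)e^(15x) + C.
Divide by μ: y = 17/15 + Ce^(-15x).


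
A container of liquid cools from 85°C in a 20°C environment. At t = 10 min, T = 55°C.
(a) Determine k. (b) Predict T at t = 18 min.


Newton's law: T(t) = T_a + (T₀ - T_a)e^(-kt).
(a) Use T(10) = 55: (55 - 20)/(85 - 20) = e^(-k·10), so k = -ln(0.538)/10 ≈ 0.0619.
(b) Apply k to t = 18: T(18) = 20 + (65)e^(-1.114) ≈ 41.3°C.


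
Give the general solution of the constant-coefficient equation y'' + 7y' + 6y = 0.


Characteristic equation: r² + 7r + 6 = 0.
Factor: (r + 6)(r + 1) = 0 ⇒ r = -6, -1 (distinct real).
General solution: y = C₁e^(-6x) + C₂e^(-x).


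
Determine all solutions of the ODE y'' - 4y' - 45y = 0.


Characteristic equation: r² - 4r - 45 = 0.
Factor: (r + 5)(r - 9) = 0 ⇒ r = -5, 9 (distinct real).
General solution: y = C₁e^(-5x) + C₂e^(9x).


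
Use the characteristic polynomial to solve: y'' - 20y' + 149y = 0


Characteristic equation: r² - 20r + 149 = 0.
Discriminant is negative; roots r = 10 ± 7i (complex conjugate pair).
General solution uses e^(α x)(C₁ cos(β x) + C₂ sin(β x)): y = e^(10x)(C₁cos(7x) + C₂sin(7x)).


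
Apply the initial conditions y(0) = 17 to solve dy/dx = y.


General solution of y' = y is y = Ce^(x).
Apply y(0) = 17: C = 17.
Particular solution: y = 17e^(x).


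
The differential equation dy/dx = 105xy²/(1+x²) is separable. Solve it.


Separate: dy/y² = 105x/(1+x²) dx.
Integrate LHS: ∫ dy/y² = -1/y.
Integrate RHS via u = 1+x²: (105/2)ln(1+x²) + C.
Result: -1/y = (105/2)ln(1+x²) + C.


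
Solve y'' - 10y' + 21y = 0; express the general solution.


Characteristic equation: r² - 10r + 21 = 0.
Factor: (r - 7)(r - 3) = 0 ⇒ r = 7, 3 (distinct real).
General solution: y = C₁e^(7x) + C₂e^(3x).


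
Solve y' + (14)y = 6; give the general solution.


P(x) = 14, Q(x) = 6; integrating factor μ = e^(14x).
(μ y)' = 6e^(14x) ⇒ μ y = (3/7)e^(14x) + C.
Divide by μ: y = 3/7 + Ce^(-14x).


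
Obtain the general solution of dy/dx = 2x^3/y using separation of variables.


Separate variables: y dy = 2x^3 dx.
Integrate both sides: y²/2 = (1/2)x^4 + C₀.
Multiply by 2: y² = x^4 + C.


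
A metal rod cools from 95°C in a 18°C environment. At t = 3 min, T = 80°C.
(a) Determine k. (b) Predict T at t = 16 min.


Newton's law: T(t) = T_a + (T₀ - T_a)e^(-kt).
(a) Use T(3) = 80: (80 - 18)/(95 - 18) = e^(-k·3), so k = -ln(0.805)/3 ≈ 0.0722.
(b) Apply k to t = 16: T(16) = 18 + (77)e^(-1.156) ≈ 42.2°C.


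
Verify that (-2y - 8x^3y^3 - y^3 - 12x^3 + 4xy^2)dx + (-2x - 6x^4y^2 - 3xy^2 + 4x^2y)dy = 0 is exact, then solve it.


Check exactness: ∂M/∂y = -2 - 24x^3y^2 - 3y^2 + 8xy and ∂N/∂x = -2 - 24x^3y^2 - 3y^2 + 8xy; equal, so the equation is exact.
Integrate M with respect to x (treating y as constant): ∫M dx = -2xy - 2x^4y^3 - xy^3 - 3x^4 + 2x^2y^2 + h(y).
Differentiate w.r.t. y and set equal to N: all terms match, so h'(y) = 0 and h is a constant absorbed into C.
General solution: -2xy - 2x^4y^3 - xy^3 - 3x^4 + 2x^2y^2 = C.


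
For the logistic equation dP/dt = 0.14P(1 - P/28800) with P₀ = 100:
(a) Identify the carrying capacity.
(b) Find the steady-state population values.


Logistic ODE dP/dt = 0.14P(1 - P/28800) has equilibria where dP/dt = 0, i.e. P = 0 or P = 28800.
The coefficient (1 - P/K) = 0 when P = K, identifying K = 28800 as the carrying capacity.
(a) K = 28800; (b) equilibria P = 0 and P = 28800.


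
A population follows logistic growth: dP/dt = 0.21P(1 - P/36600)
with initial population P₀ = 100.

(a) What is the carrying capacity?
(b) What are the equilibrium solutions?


Logistic ODE dP/dt = 0.21P(1 - P/36600) has equilibria where dP/dt = 0, i.e. P = 0 or P = 36600.
The coefficient (1 - P/K) = 0 when P = K, identifying K = 36600 as the carrying capacity.
(a) K = 36600; (b) equilibria P = 0 and P = 36600.


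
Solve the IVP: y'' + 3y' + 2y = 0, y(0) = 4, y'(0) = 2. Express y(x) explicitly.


Characteristic roots of r² + 3r + 2 = 0 are -2, -1.
General solution y = c₁ e^(-2x) + c₂ e^(-x).
Apply y(0) = 4: c₁ + c₂ = 4. Apply y'(0) = 2: -2 c₁ - 1 c₂ = 2.
Solve: c₁ = -6, c₂ = 10.
Particular solution: y = -6e^(-2x) + 10e^(-x).


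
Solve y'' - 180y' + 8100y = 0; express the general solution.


Characteristic equation: r² - 180r + 8100 = 0, i.e. (r - 90)² = 0.
Repeated root r = 90; include an x factor for the second linearly independent solution.
General solution: y = (C₁ + C₂x)e^(90x).


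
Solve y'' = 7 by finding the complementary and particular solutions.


Characteristic polynomial (r - 0)² = 0; repeated root r = 0.
y_h = (C₁ + C₂x). Forcing matches the repeated root (resonance), so try y_p = Ax².
Substitute and solve for A: 2A = 7, so A = 7/2.
General solution: y = C₁ + C₂x + (7/2)x².


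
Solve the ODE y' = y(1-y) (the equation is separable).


Separate: dy/[y(1-y)] =  dx.
Partial fractions: 1/[y(1-y)] = 1/y + 1/(1-y).
Integrate: ln|y/(1-y)| = x + C₀.
Solve for y: y = 1/(1 + Ce^(-x)).


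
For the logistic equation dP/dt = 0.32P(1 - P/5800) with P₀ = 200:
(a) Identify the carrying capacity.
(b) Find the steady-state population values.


Logistic ODE dP/dt = 0.32P(1 - P/5800) has equilibria where dP/dt = 0, i.e. P = 0 or P = 5800.
The coefficient (1 - P/K) = 0 when P = K, identifying K = 5800 as the carrying capacity.
(a) K = 5800; (b) equilibria P = 0 and P = 5800.


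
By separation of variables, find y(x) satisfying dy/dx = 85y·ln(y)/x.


Separate: dy/[y ln(y)] = 85 dx/x.
Substitute u = ln(y): du/u = 85 dx/x.
Integrate: ln|ln(y)| = 85ln|x| + C₀, hence ln(y) = C·x^85.


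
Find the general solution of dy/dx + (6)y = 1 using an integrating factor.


P(x) = 6, Q(x) = 1; integrating factor μ = e^(6x).
(μ y)' = e^(6x) ⇒ μ y = (1/6)e^(6x) + C.
Divide by μ: y = 1/6 + Ce^(-6x).


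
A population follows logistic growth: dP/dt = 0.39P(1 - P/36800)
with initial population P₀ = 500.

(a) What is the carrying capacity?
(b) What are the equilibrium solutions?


Logistic ODE dP/dt = 0.39P(1 - P/36800) has equilibria where dP/dt = 0, i.e. P = 0 or P = 36800.
The coefficient (1 - P/K) = 0 when P = K, identifying K = 36800 as the carrying capacity.
(a) K = 36800; (b) equilibria P = 0 and P = 36800.


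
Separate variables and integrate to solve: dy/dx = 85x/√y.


Separate: √y dy = 85x dx.
Integrate: (2/3)y^(3/2) = (85/2)x² + C.


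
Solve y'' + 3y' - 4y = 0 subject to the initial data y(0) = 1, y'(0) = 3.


Characteristic roots of r² + 3r - 4 = 0 are -4, 1.
General solution y = c₁ e^(-4x) + c₂ e^(x).
Apply y(0) = 1: c₁ + c₂ = 1. Apply y'(0) = 3: -4 c₁ + 1 c₂ = 3.
Solve: c₁ = -2/5, c₂ = 7/5.
Particular solution: y = -(2/5)e^(-4x) + (7/5)e^(x).


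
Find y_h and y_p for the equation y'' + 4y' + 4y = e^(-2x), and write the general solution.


Characteristic polynomial (r + 2)² = 0; repeated root r = -2.
y_h = (C₁ + C₂x)e^(-2x). Forcing matches the repeated root (resonance), so try y_p = Ax² e^(-2x).
Substitute and solve for A: 2A = 1, so A = 1/2.
General solution: y = (C₁ + C₂x + (1/2)x²)e^(-2x).


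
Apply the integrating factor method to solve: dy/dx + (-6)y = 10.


P(x) = -6 ⇒ μ = e^(-6x).
(μ y)' = 10e^(-6x) ⇒ μ y = -(5/3)e^(-6x) + C.
Divide by μ: y = -5/3 + Ce^(6x).


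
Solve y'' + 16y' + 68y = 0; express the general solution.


Characteristic equation: r² + 16r + 68 = 0.
Discriminant is negative; roots r = -8 ± 2i (complex conjugate pair).
General solution uses e^(α x)(C₁ cos(β x) + C₂ sin(β x)): y = e^(-8x)(C₁cos(2x) + C₂sin(2x)).


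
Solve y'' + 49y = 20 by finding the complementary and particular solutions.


Homogeneous part: r² + 49 = 0 ⇒ r = ±7i, so y_h = C₁cos(7x) + C₂sin(7x).
Try constant y_p = A; plug in: 49A = 20 ⇒ A = 20/49.
General solution: y = C₁cos(7x) + C₂sin(7x) + 20/49.


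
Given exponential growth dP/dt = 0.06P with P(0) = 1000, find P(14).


The ODE dP/dt = 0.06P has solution P(t) = P(0)e^(0.06t).
Substitute P(0) = 1000 and t = 14: P(14) = 1000 e^(0.84) ≈ 2316.


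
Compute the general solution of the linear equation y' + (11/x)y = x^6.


P(x) = 11/x ⇒ μ = x^11.
(x^11 y)' = x^17 ⇒ x^11 y = x^18/(18) + C.
Solve for y: y = (1/18)x^7 + C/x^11.


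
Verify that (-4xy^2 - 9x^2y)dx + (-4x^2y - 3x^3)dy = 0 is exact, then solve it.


Check exactness: ∂M/∂y = -8xy - 9x^2 and ∂N/∂x = -8xy - 9x^2; equal, so the equation is exact.
Integrate M with respect to x (treating y as constant): ∫M dx = -2x^2y^2 - 3x^3y + h(y).
Differentiate w.r.t. y and set equal to N: all terms match, so h'(y) = 0 and h is a constant absorbed into C.
General solution: -2x^2y^2 - 3x^3y = C.


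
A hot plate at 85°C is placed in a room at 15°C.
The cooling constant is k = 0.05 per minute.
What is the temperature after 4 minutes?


Newton's law: dT/dt = -k(T - T_a) has solution T(t) = T_a + (T₀ - T_a)e^(-kt).
Plug in T_a = 15, T₀ = 85, k = 0.05, t = 4: T(4) = 15 + (70)e^(-0.20) ≈ 72.3°C.


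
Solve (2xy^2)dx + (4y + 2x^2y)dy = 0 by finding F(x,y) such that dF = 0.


Check exactness: ∂M/∂y = 4xy and ∂N/∂x = 4xy; equal, so the equation is exact.
Integrate M with respect to x (treating y as constant): ∫M dx = x^2y^2 + h(y).
Differentiate w.r.t. y and set equal to N: the x-dependent terms already match, leaving h'(y) = 4y. Integrate: h(y) = 2y^2.
So F(x,y) = 2y^2 + x^2y^2.
General solution: 2y^2 + x^2y^2 = C.


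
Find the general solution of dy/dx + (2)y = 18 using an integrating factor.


P(x) = 2, Q(x) = 18; integrating factor μ = e^(2x).
(μ y)' = 18e^(2x) ⇒ μ y = 9e^(2x) + C.
Divide by μ: y = 9 + Ce^(-2x).


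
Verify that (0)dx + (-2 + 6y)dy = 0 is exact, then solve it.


Check exactness: ∂M/∂y = 0 and ∂N/∂x = 0; equal, so the equation is exact.
Integrate M with respect to x (treating y as constant): ∫M dx = 0 + h(y).
Differentiate w.r.t. y and set equal to N: the x-dependent terms already match, leaving h'(y) = -2 + 6y. Integrate: h(y) = -2y + 3y^2.
So F(x,y) = -2y + 3y^2.
General solution: -2y + 3y^2 = C.


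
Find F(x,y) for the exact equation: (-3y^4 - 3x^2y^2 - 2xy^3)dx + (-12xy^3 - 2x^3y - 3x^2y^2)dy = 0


Check exactness: ∂M/∂y = -12y^3 - 6x^2y - 6xy^2 and ∂N/∂x = -12y^3 - 6x^2y - 6xy^2; equal, so the equation is exact.
Integrate M with respect to x (treating y as constant): ∫M dx = -3xy^4 - x^3y^2 - x^2y^3 + h(y).
Differentiate w.r.t. y and set equal to N: all terms match, so h'(y) = 0 and h is a constant absorbed into C.
General solution: -3xy^4 - x^3y^2 - x^2y^3 = C.


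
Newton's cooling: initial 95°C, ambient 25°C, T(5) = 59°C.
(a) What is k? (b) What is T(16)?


Newton's law: T(t) = T_a + (T₀ - T_a)e^(-kt).
(a) Use T(5) = 59: (59 - 25)/(95 - 25) = e^(-k·5), so k = -ln(0.486)/5 ≈ 0.1444.
(b) Apply k to t = 16: T(16) = 25 + (70)e^(-2.311) ≈ 31.9°C.


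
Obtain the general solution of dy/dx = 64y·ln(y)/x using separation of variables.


Separate: dy/[y ln(y)] = 64 dx/x.
Substitute u = ln(y): du/u = 64 dx/x.
Integrate: ln|ln(y)| = 64ln|x| + C₀, hence ln(y) = C·x^64.


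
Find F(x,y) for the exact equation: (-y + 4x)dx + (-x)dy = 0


Check exactness: ∂M/∂y = -1 and ∂N/∂x = -1; equal, so the equation is exact.
Integrate M with respect to x (treating y as constant): ∫M dx = -xy + 2x^2 + h(y).
Differentiate w.r.t. y and set equal to N: all terms match, so h'(y) = 0 and h is a constant absorbed into C.
General solution: -xy + 2x^2 = C.


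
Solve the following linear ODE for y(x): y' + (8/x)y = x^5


P(x) = 8/x ⇒ μ = x^8.
(x^8 y)' = x^8·x^5 = x^13.
Integrate: x^8 y = x^14/(14) + C.
Solve for y: y = (1/14)x^6 + C/x^8.


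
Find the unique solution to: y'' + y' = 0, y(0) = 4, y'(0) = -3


Characteristic roots of r² + r = 0 are 0, -1.
General solution y = c₁ + c₂ e^(-x).
Apply y(0) = 4: c₁ + c₂ = 4. Apply y'(0) = -3: 0 c₁ - 1 c₂ = -3.
Solve: c₁ = 1, c₂ = 3.
Particular solution: y = 1 + 3e^(-x).


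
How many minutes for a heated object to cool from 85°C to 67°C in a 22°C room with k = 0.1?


From T(t) = T_a + (T₀ - T_a)e^(-kt), set T(t) = 67:
(67 - 22) / (85 - 22) = e^(-0.1t), so t = -ln(0.714)/0.1 ≈ 3.4 minutes.


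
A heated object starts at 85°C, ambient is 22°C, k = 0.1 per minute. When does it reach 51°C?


From T(t) = T_a + (T₀ - T_a)e^(-kt), set T(t) = 51:
(51 - 22) / (85 - 22) = e^(-0.1t), so t = -ln(0.460)/0.1 ≈ 7.8 minutes.


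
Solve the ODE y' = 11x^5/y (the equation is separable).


Separate variables: y dy = 11x^5 dx.
Integrate both sides: y²/2 = (11/6)x^6 + C₀.
Multiply by 2: y² = (11/3)x^6 + C.


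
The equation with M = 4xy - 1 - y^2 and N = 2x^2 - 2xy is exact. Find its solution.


Check exactness: ∂M/∂y = 4x - 2y and ∂N/∂x = 4x - 2y; equal, so the equation is exact.
Integrate M with respect to x (treating y as constant): ∫M dx = 2x^2y - x - xy^2 + h(y).
Differentiate w.r.t. y and set equal to N: all terms match, so h'(y) = 0 and h is a constant absorbed into C.
General solution: 2x^2y - x - xy^2 = C.


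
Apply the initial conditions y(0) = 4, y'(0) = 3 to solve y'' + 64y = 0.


Characteristic roots of r² + 64 = 0 are ±8i, so y = C₁cos(8x) + C₂sin(8x).
Apply y(0) = 4: C₁ = 4. Differentiate and apply y'(0) = 3: 8·C₂ = 3, so C₂ = 3/8.
Particular solution: y = 4cos(8x) + (3/8)sin(8x).


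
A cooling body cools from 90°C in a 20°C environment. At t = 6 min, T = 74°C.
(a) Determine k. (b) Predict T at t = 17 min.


Newton's law: T(t) = T_a + (T₀ - T_a)e^(-kt).
(a) Use T(6) = 74: (74 - 20)/(90 - 20) = e^(-k·6), so k = -ln(0.771)/6 ≈ 0.0433.
(b) Apply k to t = 17: T(17) = 20 + (70)e^(-0.735) ≈ 53.6°C.


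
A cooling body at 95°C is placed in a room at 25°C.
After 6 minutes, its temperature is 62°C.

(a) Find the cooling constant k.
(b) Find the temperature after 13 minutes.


Newton's law: T(t) = T_a + (T₀ - T_a)e^(-kt).
(a) Use T(6) = 62: (62 - 25)/(95 - 25) = e^(-k·6), so k = -ln(0.529)/6 ≈ 0.1063.
(b) Apply k to t = 13: T(13) = 25 + (70)e^(-1.381) ≈ 42.6°C.


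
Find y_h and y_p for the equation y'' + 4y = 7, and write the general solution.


Homogeneous part: r² + 4 = 0 ⇒ r = ±2i, so y_h = C₁cos(2x) + C₂sin(2x).
Try constant y_p = A; plug in: 4A = 7 ⇒ A = 7/4.
General solution: y = C₁cos(2x) + C₂sin(2x) + 7/4.


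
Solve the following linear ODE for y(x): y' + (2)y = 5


P(x) = 2, Q(x) = 5; integrating factor μ = e^(2x).
(μ y)' = 5e^(2x) ⇒ μ y = (5/2)e^(2x) + C.
Divide by μ: y = 5/2 + Ce^(-2x).


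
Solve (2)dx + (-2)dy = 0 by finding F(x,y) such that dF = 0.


Check exactness: ∂M/∂y = 0 and ∂N/∂x = 0; equal, so the equation is exact.
Integrate M with respect to x (treating y as constant): ∫M dx = 2x + h(y).
Differentiate w.r.t. y and set equal to N: the x-dependent terms already match, leaving h'(y) = -2. Integrate: h(y) = -2y.
So F(x,y) = -2y + 2x.
General solution: -2y + 2x = C.


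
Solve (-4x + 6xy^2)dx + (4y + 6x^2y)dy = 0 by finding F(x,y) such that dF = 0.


Check exactness: ∂M/∂y = 12xy and ∂N/∂x = 12xy; equal, so the equation is exact.
Integrate M with respect to x (treating y as constant): ∫M dx = -2x^2 + 3x^2y^2 + h(y).
Differentiate w.r.t. y and set equal to N: the x-dependent terms already match, leaving h'(y) = 4y. Integrate: h(y) = 2y^2.
So F(x,y) = 2y^2 - 2x^2 + 3x^2y^2.
General solution: 2y^2 - 2x^2 + 3x^2y^2 = C.


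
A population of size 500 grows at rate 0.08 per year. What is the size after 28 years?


The ODE dP/dt = 0.08P has solution P(t) = P(0)e^(0.08t).
Substitute P(0) = 500 and t = 28: P(28) = 500 e^(2.24) ≈ 4697.


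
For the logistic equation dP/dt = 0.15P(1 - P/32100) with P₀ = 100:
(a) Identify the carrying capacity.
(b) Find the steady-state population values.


Logistic ODE dP/dt = 0.15P(1 - P/32100) has equilibria where dP/dt = 0, i.e. P = 0 or P = 32100.
The coefficient (1 - P/K) = 0 when P = K, identifying K = 32100 as the carrying capacity.
(a) K = 32100; (b) equilibria P = 0 and P = 32100.


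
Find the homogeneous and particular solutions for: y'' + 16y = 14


Homogeneous part: r² + 16 = 0 ⇒ r = ±4i, so y_h = C₁cos(4x) + C₂sin(4x).
Try constant y_p = A; plug in: 16A = 14 ⇒ A = 7/8.
General solution: y = C₁cos(4x) + C₂sin(4x) + 7/8.
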